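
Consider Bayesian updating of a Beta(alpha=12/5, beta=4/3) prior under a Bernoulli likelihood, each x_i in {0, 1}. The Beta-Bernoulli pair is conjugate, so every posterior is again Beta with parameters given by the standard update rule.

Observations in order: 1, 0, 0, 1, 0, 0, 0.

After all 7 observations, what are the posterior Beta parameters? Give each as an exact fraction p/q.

obs 1: x=1 → posterior Beta(17/5, 4/3)
obs 2: x=0 → posterior Beta(17/5, 7/3)
obs 3: x=0 → posterior Beta(17/5, 10/3)
obs 4: x=1 → posterior Beta(22/5, 10/3)
obs 5: x=0 → posterior Beta(22/5, 13/3)
obs 6: x=0 → posterior Beta(22/5, 16/3)
obs 7: x=0 → posterior Beta(22/5, 19/3)

alpha=22/5, beta=19/3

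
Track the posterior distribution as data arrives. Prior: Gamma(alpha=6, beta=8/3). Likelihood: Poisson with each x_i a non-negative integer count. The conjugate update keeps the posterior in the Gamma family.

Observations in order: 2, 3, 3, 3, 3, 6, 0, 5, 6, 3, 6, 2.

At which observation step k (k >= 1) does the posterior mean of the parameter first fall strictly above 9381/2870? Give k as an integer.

k = 11

obs 1: x=2 → posterior Gamma(8, 11/3)
obs 2: x=3 → posterior Gamma(11, 14/3)
obs 3: x=3 → posterior Gamma(14, 17/3)
obs 4: x=3 → posterior Gamma(17, 20/3)
obs 5: x=3 → posterior Gamma(20, 23/3)
obs 6: x=6 → posterior Gamma(26, 26/3)
obs 7: x=0 → posterior Gamma(26, 29/3)
obs 8: x=5 → posterior Gamma(31, 32/3)
obs 9: x=6 → posterior Gamma(37, 35/3)
obs 10: x=3 → posterior Gamma(40, 38/3)
obs 11: x=6 → posterior Gamma(46, 41/3)
obs 12: x=2 → posterior Gamma(48, 44/3)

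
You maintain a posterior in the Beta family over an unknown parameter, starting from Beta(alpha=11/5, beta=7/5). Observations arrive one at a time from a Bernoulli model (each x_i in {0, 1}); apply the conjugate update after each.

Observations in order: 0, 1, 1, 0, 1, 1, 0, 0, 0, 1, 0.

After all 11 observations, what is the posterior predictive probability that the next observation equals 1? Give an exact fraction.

obs 1: x=0 → posterior Beta(11/5, 12/5)
obs 2: x=1 → posterior Beta(16/5, 12/5)
obs 3: x=1 → posterior Beta(21/5, 12/5)
obs 4: x=0 → posterior Beta(21/5, 17/5)
obs 5: x=1 → posterior Beta(26/5, 17/5)
obs 6: x=1 → posterior Beta(31/5, 17/5)
obs 7: x=0 → posterior Beta(31/5, 22/5)
obs 8: x=0 → posterior Beta(31/5, 27/5)
obs 9: x=0 → posterior Beta(31/5, 32/5)
obs 10: x=1 → posterior Beta(36/5, 32/5)
obs 11: x=0 → posterior Beta(36/5, 37/5)

36/73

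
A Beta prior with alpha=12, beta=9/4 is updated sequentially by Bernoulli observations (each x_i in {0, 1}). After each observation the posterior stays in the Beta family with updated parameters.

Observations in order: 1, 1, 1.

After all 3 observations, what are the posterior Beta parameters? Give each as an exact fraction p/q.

alpha=15, beta=9/4

obs 1: x=1 → posterior Beta(13, 9/4)
obs 2: x=1 → posterior Beta(14, 9/4)
obs 3: x=1 → posterior Beta(15, 9/4)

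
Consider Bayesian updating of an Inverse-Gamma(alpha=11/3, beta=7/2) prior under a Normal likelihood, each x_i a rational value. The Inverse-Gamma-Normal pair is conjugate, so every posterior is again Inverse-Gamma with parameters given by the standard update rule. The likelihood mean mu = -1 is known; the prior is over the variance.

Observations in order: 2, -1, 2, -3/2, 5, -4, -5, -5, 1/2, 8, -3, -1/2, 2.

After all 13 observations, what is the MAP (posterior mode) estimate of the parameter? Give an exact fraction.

2385/268

obs 1: x=2 → posterior Inverse-Gamma(25/6, 8)
obs 2: x=-1 → posterior Inverse-Gamma(14/3, 8)
obs 3: x=2 → posterior Inverse-Gamma(31/6, 25/2)
obs 4: x=-3/2 → posterior Inverse-Gamma(17/3, 101/8)
obs 5: x=5 → posterior Inverse-Gamma(37/6, 245/8)
obs 6: x=-4 → posterior Inverse-Gamma(20/3, 281/8)
obs 7: x=-5 → posterior Inverse-Gamma(43/6, 345/8)
obs 8: x=-5 → posterior Inverse-Gamma(23/3, 409/8)
obs 9: x=1/2 → posterior Inverse-Gamma(49/6, 209/4)
obs 10: x=8 → posterior Inverse-Gamma(26/3, 371/4)
obs 11: x=-3 → posterior Inverse-Gamma(55/6, 379/4)
obs 12: x=-1/2 → posterior Inverse-Gamma(29/3, 759/8)
obs 13: x=2 → posterior Inverse-Gamma(61/6, 795/8)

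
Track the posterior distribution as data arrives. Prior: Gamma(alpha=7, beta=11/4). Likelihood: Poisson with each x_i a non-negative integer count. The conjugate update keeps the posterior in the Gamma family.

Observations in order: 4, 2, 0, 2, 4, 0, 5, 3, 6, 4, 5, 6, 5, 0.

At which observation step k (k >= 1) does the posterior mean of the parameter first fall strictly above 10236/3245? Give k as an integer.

k = 12

obs 1: x=4 → posterior Gamma(11, 15/4)
obs 2: x=2 → posterior Gamma(13, 19/4)
obs 3: x=0 → posterior Gamma(13, 23/4)
obs 4: x=2 → posterior Gamma(15, 27/4)
obs 5: x=4 → posterior Gamma(19, 31/4)
obs 6: x=0 → posterior Gamma(19, 35/4)
obs 7: x=5 → posterior Gamma(24, 39/4)
obs 8: x=3 → posterior Gamma(27, 43/4)
obs 9: x=6 → posterior Gamma(33, 47/4)
obs 10: x=4 → posterior Gamma(37, 51/4)
obs 11: x=5 → posterior Gamma(42, 55/4)
obs 12: x=6 → posterior Gamma(48, 59/4)
obs 13: x=5 → posterior Gamma(53, 63/4)
obs 14: x=0 → posterior Gamma(53, 67/4)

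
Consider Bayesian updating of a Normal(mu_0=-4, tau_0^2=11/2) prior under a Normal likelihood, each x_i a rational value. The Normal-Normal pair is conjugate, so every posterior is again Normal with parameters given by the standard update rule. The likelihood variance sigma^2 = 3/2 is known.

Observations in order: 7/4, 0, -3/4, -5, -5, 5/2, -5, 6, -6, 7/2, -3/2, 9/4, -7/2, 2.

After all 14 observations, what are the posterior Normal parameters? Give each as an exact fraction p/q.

mu_0=-433/628, tau_0^2=33/314

obs 1: x=7/4 → posterior Normal(29/56, 33/28)
obs 2: x=0 → posterior Normal(29/100, 33/50)
obs 3: x=-3/4 → posterior Normal(-1/36, 11/24)
obs 4: x=-5 → posterior Normal(-56/47, 33/94)
obs 5: x=-5 → posterior Normal(-111/58, 33/116)
obs 6: x=5/2 → posterior Normal(-167/138, 11/46)
obs 7: x=-5 → posterior Normal(-277/160, 33/160)
obs 8: x=6 → posterior Normal(-145/182, 33/182)
obs 9: x=-6 → posterior Normal(-277/204, 11/68)
obs 10: x=7/2 → posterior Normal(-100/113, 33/226)
obs 11: x=-3/2 → posterior Normal(-233/248, 33/248)
obs 12: x=9/4 → posterior Normal(-367/540, 11/90)
obs 13: x=-7/2 → posterior Normal(-521/584, 33/292)
obs 14: x=2 → posterior Normal(-433/628, 33/314)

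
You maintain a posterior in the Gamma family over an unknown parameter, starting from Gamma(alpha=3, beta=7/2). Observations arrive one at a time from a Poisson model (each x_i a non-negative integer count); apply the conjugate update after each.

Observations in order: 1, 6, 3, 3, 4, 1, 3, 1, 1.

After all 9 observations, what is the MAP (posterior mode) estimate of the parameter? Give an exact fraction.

obs 1: x=1 → posterior Gamma(4, 9/2)
obs 2: x=6 → posterior Gamma(10, 11/2)
obs 3: x=3 → posterior Gamma(13, 13/2)
obs 4: x=3 → posterior Gamma(16, 15/2)
obs 5: x=4 → posterior Gamma(20, 17/2)
obs 6: x=1 → posterior Gamma(21, 19/2)
obs 7: x=3 → posterior Gamma(24, 21/2)
obs 8: x=1 → posterior Gamma(25, 23/2)
obs 9: x=1 → posterior Gamma(26, 25/2)

2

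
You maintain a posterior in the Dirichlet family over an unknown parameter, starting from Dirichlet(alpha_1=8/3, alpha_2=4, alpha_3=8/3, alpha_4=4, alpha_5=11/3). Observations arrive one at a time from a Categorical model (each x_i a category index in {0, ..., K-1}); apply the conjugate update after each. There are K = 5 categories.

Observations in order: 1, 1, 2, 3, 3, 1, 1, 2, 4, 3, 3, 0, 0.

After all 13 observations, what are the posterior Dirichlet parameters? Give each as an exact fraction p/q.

obs 1: x=1 → posterior Dirichlet(8/3, 5, 8/3, 4, 11/3)
obs 2: x=1 → posterior Dirichlet(8/3, 6, 8/3, 4, 11/3)
obs 3: x=2 → posterior Dirichlet(8/3, 6, 11/3, 4, 11/3)
obs 4: x=3 → posterior Dirichlet(8/3, 6, 11/3, 5, 11/3)
obs 5: x=3 → posterior Dirichlet(8/3, 6, 11/3, 6, 11/3)
obs 6: x=1 → posterior Dirichlet(8/3, 7, 11/3, 6, 11/3)
obs 7: x=1 → posterior Dirichlet(8/3, 8, 11/3, 6, 11/3)
obs 8: x=2 → posterior Dirichlet(8/3, 8, 14/3, 6, 11/3)
obs 9: x=4 → posterior Dirichlet(8/3, 8, 14/3, 6, 14/3)
obs 10: x=3 → posterior Dirichlet(8/3, 8, 14/3, 7, 14/3)
obs 11: x=3 → posterior Dirichlet(8/3, 8, 14/3, 8, 14/3)
obs 12: x=0 → posterior Dirichlet(11/3, 8, 14/3, 8, 14/3)
obs 13: x=0 → posterior Dirichlet(14/3, 8, 14/3, 8, 14/3)

alpha_1=14/3, alpha_2=8, alpha_3=14/3, alpha_4=8, alpha_5=14/3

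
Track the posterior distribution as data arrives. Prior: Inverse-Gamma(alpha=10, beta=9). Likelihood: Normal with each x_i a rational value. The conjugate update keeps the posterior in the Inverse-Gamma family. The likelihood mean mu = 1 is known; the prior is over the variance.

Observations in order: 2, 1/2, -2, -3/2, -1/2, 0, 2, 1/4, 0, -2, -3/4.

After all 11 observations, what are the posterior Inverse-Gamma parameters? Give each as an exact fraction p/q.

alpha=31/2, beta=419/16

obs 1: x=2 → posterior Inverse-Gamma(21/2, 19/2)
obs 2: x=1/2 → posterior Inverse-Gamma(11, 77/8)
obs 3: x=-2 → posterior Inverse-Gamma(23/2, 113/8)
obs 4: x=-3/2 → posterior Inverse-Gamma(12, 69/4)
obs 5: x=-1/2 → posterior Inverse-Gamma(25/2, 147/8)
obs 6: x=0 → posterior Inverse-Gamma(13, 151/8)
obs 7: x=2 → posterior Inverse-Gamma(27/2, 155/8)
obs 8: x=1/4 → posterior Inverse-Gamma(14, 629/32)
obs 9: x=0 → posterior Inverse-Gamma(29/2, 645/32)
obs 10: x=-2 → posterior Inverse-Gamma(15, 789/32)
obs 11: x=-3/4 → posterior Inverse-Gamma(31/2, 419/16)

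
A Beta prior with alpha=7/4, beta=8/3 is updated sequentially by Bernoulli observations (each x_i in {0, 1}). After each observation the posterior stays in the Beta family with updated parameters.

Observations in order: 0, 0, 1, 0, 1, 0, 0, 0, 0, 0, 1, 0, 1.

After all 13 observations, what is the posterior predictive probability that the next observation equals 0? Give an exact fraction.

140/209

obs 1: x=0 → posterior Beta(7/4, 11/3)
obs 2: x=0 → posterior Beta(7/4, 14/3)
obs 3: x=1 → posterior Beta(11/4, 14/3)
obs 4: x=0 → posterior Beta(11/4, 17/3)
obs 5: x=1 → posterior Beta(15/4, 17/3)
obs 6: x=0 → posterior Beta(15/4, 20/3)
obs 7: x=0 → posterior Beta(15/4, 23/3)
obs 8: x=0 → posterior Beta(15/4, 26/3)
obs 9: x=0 → posterior Beta(15/4, 29/3)
obs 10: x=0 → posterior Beta(15/4, 32/3)
obs 11: x=1 → posterior Beta(19/4, 32/3)
obs 12: x=0 → posterior Beta(19/4, 35/3)
obs 13: x=1 → posterior Beta(23/4, 35/3)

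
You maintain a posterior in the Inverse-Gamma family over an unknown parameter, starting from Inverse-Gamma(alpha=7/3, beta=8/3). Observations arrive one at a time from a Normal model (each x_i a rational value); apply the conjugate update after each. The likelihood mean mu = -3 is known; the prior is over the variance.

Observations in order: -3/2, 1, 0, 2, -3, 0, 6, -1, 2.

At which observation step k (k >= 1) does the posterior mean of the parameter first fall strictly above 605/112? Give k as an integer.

obs 1: x=-3/2 → posterior Inverse-Gamma(17/6, 91/24)
obs 2: x=1 → posterior Inverse-Gamma(10/3, 283/24)
obs 3: x=0 → posterior Inverse-Gamma(23/6, 391/24)
obs 4: x=2 → posterior Inverse-Gamma(13/3, 691/24)
obs 5: x=-3 → posterior Inverse-Gamma(29/6, 691/24)
obs 6: x=0 → posterior Inverse-Gamma(16/3, 799/24)
obs 7: x=6 → posterior Inverse-Gamma(35/6, 1771/24)
obs 8: x=-1 → posterior Inverse-Gamma(19/3, 1819/24)
obs 9: x=2 → posterior Inverse-Gamma(41/6, 2119/24)

k = 3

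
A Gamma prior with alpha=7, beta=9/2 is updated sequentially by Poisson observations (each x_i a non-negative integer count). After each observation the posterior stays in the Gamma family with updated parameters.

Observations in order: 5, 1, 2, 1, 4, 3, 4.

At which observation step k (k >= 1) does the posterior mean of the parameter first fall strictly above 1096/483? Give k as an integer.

k = 7

obs 1: x=5 → posterior Gamma(12, 11/2)
obs 2: x=1 → posterior Gamma(13, 13/2)
obs 3: x=2 → posterior Gamma(15, 15/2)
obs 4: x=1 → posterior Gamma(16, 17/2)
obs 5: x=4 → posterior Gamma(20, 19/2)
obs 6: x=3 → posterior Gamma(23, 21/2)
obs 7: x=4 → posterior Gamma(27, 23/2)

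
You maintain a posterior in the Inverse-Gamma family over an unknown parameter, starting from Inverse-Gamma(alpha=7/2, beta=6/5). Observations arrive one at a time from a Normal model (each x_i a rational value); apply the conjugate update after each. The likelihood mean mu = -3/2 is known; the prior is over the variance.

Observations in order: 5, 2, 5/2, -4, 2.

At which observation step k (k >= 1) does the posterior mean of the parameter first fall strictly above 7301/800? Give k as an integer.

k = 5

obs 1: x=5 → posterior Inverse-Gamma(4, 893/40)
obs 2: x=2 → posterior Inverse-Gamma(9/2, 569/20)
obs 3: x=5/2 → posterior Inverse-Gamma(5, 729/20)
obs 4: x=-4 → posterior Inverse-Gamma(11/2, 1583/40)
obs 5: x=2 → posterior Inverse-Gamma(6, 457/10)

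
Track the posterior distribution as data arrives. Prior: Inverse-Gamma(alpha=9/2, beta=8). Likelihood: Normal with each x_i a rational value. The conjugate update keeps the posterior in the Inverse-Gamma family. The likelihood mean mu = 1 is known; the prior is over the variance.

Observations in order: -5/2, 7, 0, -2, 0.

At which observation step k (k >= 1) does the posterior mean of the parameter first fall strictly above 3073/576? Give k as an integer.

obs 1: x=-5/2 → posterior Inverse-Gamma(5, 113/8)
obs 2: x=7 → posterior Inverse-Gamma(11/2, 257/8)
obs 3: x=0 → posterior Inverse-Gamma(6, 261/8)
obs 4: x=-2 → posterior Inverse-Gamma(13/2, 297/8)
obs 5: x=0 → posterior Inverse-Gamma(7, 301/8)

k = 2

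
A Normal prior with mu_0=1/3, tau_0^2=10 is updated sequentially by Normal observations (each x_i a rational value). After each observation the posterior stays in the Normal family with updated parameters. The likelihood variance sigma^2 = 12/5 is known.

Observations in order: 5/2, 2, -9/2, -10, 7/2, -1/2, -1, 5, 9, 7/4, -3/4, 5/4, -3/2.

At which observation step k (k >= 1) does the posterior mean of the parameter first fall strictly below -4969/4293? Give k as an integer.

k = 4

obs 1: x=5/2 → posterior Normal(129/62, 60/31)
obs 2: x=2 → posterior Normal(229/112, 15/14)
obs 3: x=-9/2 → posterior Normal(2/81, 20/27)
obs 4: x=-10 → posterior Normal(-124/53, 30/53)
obs 5: x=7/2 → posterior Normal(-321/262, 60/131)
obs 6: x=-1/2 → posterior Normal(-173/156, 5/13)
obs 7: x=-1 → posterior Normal(-198/181, 60/181)
obs 8: x=5 → posterior Normal(-73/206, 30/103)
obs 9: x=9 → posterior Normal(152/231, 20/77)
obs 10: x=7/4 → posterior Normal(783/1024, 15/64)
obs 11: x=-3/4 → posterior Normal(177/281, 60/281)
obs 12: x=5/4 → posterior Normal(49/72, 10/51)
obs 13: x=-3/2 → posterior Normal(683/1324, 60/331)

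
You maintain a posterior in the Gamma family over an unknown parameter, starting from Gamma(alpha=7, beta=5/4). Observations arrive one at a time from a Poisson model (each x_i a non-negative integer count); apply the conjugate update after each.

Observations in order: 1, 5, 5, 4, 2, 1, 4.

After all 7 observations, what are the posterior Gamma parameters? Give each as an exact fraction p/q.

alpha=29, beta=33/4

obs 1: x=1 → posterior Gamma(8, 9/4)
obs 2: x=5 → posterior Gamma(13, 13/4)
obs 3: x=5 → posterior Gamma(18, 17/4)
obs 4: x=4 → posterior Gamma(22, 21/4)
obs 5: x=2 → posterior Gamma(24, 25/4)
obs 6: x=1 → posterior Gamma(25, 29/4)
obs 7: x=4 → posterior Gamma(29, 33/4)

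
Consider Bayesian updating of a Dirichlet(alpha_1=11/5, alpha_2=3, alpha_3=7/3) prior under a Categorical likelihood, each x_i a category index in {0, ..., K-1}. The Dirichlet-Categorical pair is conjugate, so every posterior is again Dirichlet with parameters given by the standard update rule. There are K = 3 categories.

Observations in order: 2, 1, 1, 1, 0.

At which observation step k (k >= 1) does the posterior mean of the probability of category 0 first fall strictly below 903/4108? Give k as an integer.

k = 3

obs 1: x=2 → posterior Dirichlet(11/5, 3, 10/3)
obs 2: x=1 → posterior Dirichlet(11/5, 4, 10/3)
obs 3: x=1 → posterior Dirichlet(11/5, 5, 10/3)
obs 4: x=1 → posterior Dirichlet(11/5, 6, 10/3)
obs 5: x=0 → posterior Dirichlet(16/5, 6, 10/3)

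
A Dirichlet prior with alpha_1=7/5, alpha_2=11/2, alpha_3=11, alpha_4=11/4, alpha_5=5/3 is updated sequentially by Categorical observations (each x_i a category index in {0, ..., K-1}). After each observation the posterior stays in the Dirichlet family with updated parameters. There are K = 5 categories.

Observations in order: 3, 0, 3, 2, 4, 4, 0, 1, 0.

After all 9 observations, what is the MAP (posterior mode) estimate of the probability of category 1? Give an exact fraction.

330/1579

obs 1: x=3 → posterior Dirichlet(7/5, 11/2, 11, 15/4, 5/3)
obs 2: x=0 → posterior Dirichlet(12/5, 11/2, 11, 15/4, 5/3)
obs 3: x=3 → posterior Dirichlet(12/5, 11/2, 11, 19/4, 5/3)
obs 4: x=2 → posterior Dirichlet(12/5, 11/2, 12, 19/4, 5/3)
obs 5: x=4 → posterior Dirichlet(12/5, 11/2, 12, 19/4, 8/3)
obs 6: x=4 → posterior Dirichlet(12/5, 11/2, 12, 19/4, 11/3)
obs 7: x=0 → posterior Dirichlet(17/5, 11/2, 12, 19/4, 11/3)
obs 8: x=1 → posterior Dirichlet(17/5, 13/2, 12, 19/4, 11/3)
obs 9: x=0 → posterior Dirichlet(22/5, 13/2, 12, 19/4, 11/3)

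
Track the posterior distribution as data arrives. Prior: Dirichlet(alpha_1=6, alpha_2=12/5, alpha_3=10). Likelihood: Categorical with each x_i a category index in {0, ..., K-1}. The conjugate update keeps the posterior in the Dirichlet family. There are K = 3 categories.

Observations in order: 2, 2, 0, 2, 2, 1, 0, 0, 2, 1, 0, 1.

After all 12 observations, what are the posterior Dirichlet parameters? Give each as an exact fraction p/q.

alpha_1=10, alpha_2=27/5, alpha_3=15

obs 1: x=2 → posterior Dirichlet(6, 12/5, 11)
obs 2: x=2 → posterior Dirichlet(6, 12/5, 12)
obs 3: x=0 → posterior Dirichlet(7, 12/5, 12)
obs 4: x=2 → posterior Dirichlet(7, 12/5, 13)
obs 5: x=2 → posterior Dirichlet(7, 12/5, 14)
obs 6: x=1 → posterior Dirichlet(7, 17/5, 14)
obs 7: x=0 → posterior Dirichlet(8, 17/5, 14)
obs 8: x=0 → posterior Dirichlet(9, 17/5, 14)
obs 9: x=2 → posterior Dirichlet(9, 17/5, 15)
obs 10: x=1 → posterior Dirichlet(9, 22/5, 15)
obs 11: x=0 → posterior Dirichlet(10, 22/5, 15)
obs 12: x=1 → posterior Dirichlet(10, 27/5, 15)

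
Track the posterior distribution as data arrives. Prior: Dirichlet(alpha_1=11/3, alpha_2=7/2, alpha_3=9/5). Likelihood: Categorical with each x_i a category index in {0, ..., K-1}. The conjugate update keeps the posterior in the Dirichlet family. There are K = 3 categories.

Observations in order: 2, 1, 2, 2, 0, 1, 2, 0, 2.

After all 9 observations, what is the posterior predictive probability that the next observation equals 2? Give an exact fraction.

204/539

obs 1: x=2 → posterior Dirichlet(11/3, 7/2, 14/5)
obs 2: x=1 → posterior Dirichlet(11/3, 9/2, 14/5)
obs 3: x=2 → posterior Dirichlet(11/3, 9/2, 19/5)
obs 4: x=2 → posterior Dirichlet(11/3, 9/2, 24/5)
obs 5: x=0 → posterior Dirichlet(14/3, 9/2, 24/5)
obs 6: x=1 → posterior Dirichlet(14/3, 11/2, 24/5)
obs 7: x=2 → posterior Dirichlet(14/3, 11/2, 29/5)
obs 8: x=0 → posterior Dirichlet(17/3, 11/2, 29/5)
obs 9: x=2 → posterior Dirichlet(17/3, 11/2, 34/5)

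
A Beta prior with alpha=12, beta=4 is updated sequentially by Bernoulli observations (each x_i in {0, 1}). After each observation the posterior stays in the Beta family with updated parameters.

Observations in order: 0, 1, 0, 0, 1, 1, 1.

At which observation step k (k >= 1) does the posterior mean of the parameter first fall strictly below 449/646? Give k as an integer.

obs 1: x=0 → posterior Beta(12, 5)
obs 2: x=1 → posterior Beta(13, 5)
obs 3: x=0 → posterior Beta(13, 6)
obs 4: x=0 → posterior Beta(13, 7)
obs 5: x=1 → posterior Beta(14, 7)
obs 6: x=1 → posterior Beta(15, 7)
obs 7: x=1 → posterior Beta(16, 7)

k = 3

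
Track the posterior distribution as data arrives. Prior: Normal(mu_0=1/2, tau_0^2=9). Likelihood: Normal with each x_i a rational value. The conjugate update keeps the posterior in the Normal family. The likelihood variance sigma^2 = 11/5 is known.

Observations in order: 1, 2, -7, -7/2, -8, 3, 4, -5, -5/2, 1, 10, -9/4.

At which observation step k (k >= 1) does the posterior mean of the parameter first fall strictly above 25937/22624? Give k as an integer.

obs 1: x=1 → posterior Normal(101/112, 99/56)
obs 2: x=2 → posterior Normal(281/202, 99/101)
obs 3: x=-7 → posterior Normal(-349/292, 99/146)
obs 4: x=-7/2 → posterior Normal(-332/191, 99/191)
obs 5: x=-8 → posterior Normal(-173/59, 99/236)
obs 6: x=3 → posterior Normal(-557/281, 99/281)
obs 7: x=4 → posterior Normal(-377/326, 99/326)
obs 8: x=-5 → posterior Normal(-86/53, 99/371)
obs 9: x=-5/2 → posterior Normal(-1429/832, 99/416)
obs 10: x=1 → posterior Normal(-1339/922, 99/461)
obs 11: x=10 → posterior Normal(-439/1012, 9/46)
obs 12: x=-9/4 → posterior Normal(-1283/2204, 99/551)

k = 2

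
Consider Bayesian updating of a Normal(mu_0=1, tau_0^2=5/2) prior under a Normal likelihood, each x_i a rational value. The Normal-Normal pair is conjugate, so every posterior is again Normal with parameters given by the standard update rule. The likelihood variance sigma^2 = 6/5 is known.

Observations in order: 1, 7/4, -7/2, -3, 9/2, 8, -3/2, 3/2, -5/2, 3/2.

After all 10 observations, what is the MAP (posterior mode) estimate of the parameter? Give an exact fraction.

823/1048

obs 1: x=1 → posterior Normal(1, 30/37)
obs 2: x=7/4 → posterior Normal(323/248, 15/31)
obs 3: x=-7/2 → posterior Normal(-9/116, 10/29)
obs 4: x=-3 → posterior Normal(-327/448, 15/56)
obs 5: x=9/2 → posterior Normal(123/548, 30/137)
obs 6: x=8 → posterior Normal(923/648, 5/27)
obs 7: x=-3/2 → posterior Normal(773/748, 30/187)
obs 8: x=3/2 → posterior Normal(923/848, 15/106)
obs 9: x=-5/2 → posterior Normal(673/948, 10/79)
obs 10: x=3/2 → posterior Normal(823/1048, 15/131)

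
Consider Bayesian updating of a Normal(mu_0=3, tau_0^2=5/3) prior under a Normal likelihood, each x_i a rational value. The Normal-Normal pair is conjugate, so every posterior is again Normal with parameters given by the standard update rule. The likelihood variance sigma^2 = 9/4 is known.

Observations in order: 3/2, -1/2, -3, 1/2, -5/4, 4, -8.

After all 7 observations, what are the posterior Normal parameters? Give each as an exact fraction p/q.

mu_0=-54/167, tau_0^2=45/167

obs 1: x=3/2 → posterior Normal(111/47, 45/47)
obs 2: x=-1/2 → posterior Normal(101/67, 45/67)
obs 3: x=-3 → posterior Normal(41/87, 15/29)
obs 4: x=1/2 → posterior Normal(51/107, 45/107)
obs 5: x=-5/4 → posterior Normal(26/127, 45/127)
obs 6: x=4 → posterior Normal(106/147, 15/49)
obs 7: x=-8 → posterior Normal(-54/167, 45/167)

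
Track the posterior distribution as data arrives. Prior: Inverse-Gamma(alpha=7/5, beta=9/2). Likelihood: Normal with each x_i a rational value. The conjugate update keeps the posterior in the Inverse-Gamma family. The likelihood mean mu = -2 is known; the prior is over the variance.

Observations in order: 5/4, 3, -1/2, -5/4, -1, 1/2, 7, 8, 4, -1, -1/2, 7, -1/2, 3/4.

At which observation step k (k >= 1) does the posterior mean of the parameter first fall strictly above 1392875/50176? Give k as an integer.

k = 12

obs 1: x=5/4 → posterior Inverse-Gamma(19/10, 313/32)
obs 2: x=3 → posterior Inverse-Gamma(12/5, 713/32)
obs 3: x=-1/2 → posterior Inverse-Gamma(29/10, 749/32)
obs 4: x=-5/4 → posterior Inverse-Gamma(17/5, 379/16)
obs 5: x=-1 → posterior Inverse-Gamma(39/10, 387/16)
obs 6: x=1/2 → posterior Inverse-Gamma(22/5, 437/16)
obs 7: x=7 → posterior Inverse-Gamma(49/10, 1085/16)
obs 8: x=8 → posterior Inverse-Gamma(27/5, 1885/16)
obs 9: x=4 → posterior Inverse-Gamma(59/10, 2173/16)
obs 10: x=-1 → posterior Inverse-Gamma(32/5, 2181/16)
obs 11: x=-1/2 → posterior Inverse-Gamma(69/10, 2199/16)
obs 12: x=7 → posterior Inverse-Gamma(37/5, 2847/16)
obs 13: x=-1/2 → posterior Inverse-Gamma(79/10, 2865/16)
obs 14: x=3/4 → posterior Inverse-Gamma(42/5, 5851/32)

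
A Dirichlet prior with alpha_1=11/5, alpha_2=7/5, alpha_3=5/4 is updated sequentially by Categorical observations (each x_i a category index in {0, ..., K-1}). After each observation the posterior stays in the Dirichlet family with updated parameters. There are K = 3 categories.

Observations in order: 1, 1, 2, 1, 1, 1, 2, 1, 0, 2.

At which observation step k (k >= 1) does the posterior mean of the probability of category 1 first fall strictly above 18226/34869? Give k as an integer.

k = 5

obs 1: x=1 → posterior Dirichlet(11/5, 12/5, 5/4)
obs 2: x=1 → posterior Dirichlet(11/5, 17/5, 5/4)
obs 3: x=2 → posterior Dirichlet(11/5, 17/5, 9/4)
obs 4: x=1 → posterior Dirichlet(11/5, 22/5, 9/4)
obs 5: x=1 → posterior Dirichlet(11/5, 27/5, 9/4)
obs 6: x=1 → posterior Dirichlet(11/5, 32/5, 9/4)
obs 7: x=2 → posterior Dirichlet(11/5, 32/5, 13/4)
obs 8: x=1 → posterior Dirichlet(11/5, 37/5, 13/4)
obs 9: x=0 → posterior Dirichlet(16/5, 37/5, 13/4)
obs 10: x=2 → posterior Dirichlet(16/5, 37/5, 17/4)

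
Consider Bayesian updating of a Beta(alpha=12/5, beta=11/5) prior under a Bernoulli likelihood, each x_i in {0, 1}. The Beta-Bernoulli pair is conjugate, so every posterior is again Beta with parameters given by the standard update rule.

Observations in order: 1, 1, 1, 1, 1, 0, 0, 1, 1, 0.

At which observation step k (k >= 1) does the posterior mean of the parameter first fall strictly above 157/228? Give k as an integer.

k = 3

obs 1: x=1 → posterior Beta(17/5, 11/5)
obs 2: x=1 → posterior Beta(22/5, 11/5)
obs 3: x=1 → posterior Beta(27/5, 11/5)
obs 4: x=1 → posterior Beta(32/5, 11/5)
obs 5: x=1 → posterior Beta(37/5, 11/5)
obs 6: x=0 → posterior Beta(37/5, 16/5)
obs 7: x=0 → posterior Beta(37/5, 21/5)
obs 8: x=1 → posterior Beta(42/5, 21/5)
obs 9: x=1 → posterior Beta(47/5, 21/5)
obs 10: x=0 → posterior Beta(47/5, 26/5)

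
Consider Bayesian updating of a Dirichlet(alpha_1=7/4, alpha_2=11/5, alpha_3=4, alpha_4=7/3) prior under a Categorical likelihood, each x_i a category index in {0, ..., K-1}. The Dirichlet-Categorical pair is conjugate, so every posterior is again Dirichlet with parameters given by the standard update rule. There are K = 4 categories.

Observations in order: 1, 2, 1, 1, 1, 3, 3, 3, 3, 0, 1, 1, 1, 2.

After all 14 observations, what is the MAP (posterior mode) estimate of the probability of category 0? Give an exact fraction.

105/1217

obs 1: x=1 → posterior Dirichlet(7/4, 16/5, 4, 7/3)
obs 2: x=2 → posterior Dirichlet(7/4, 16/5, 5, 7/3)
obs 3: x=1 → posterior Dirichlet(7/4, 21/5, 5, 7/3)
obs 4: x=1 → posterior Dirichlet(7/4, 26/5, 5, 7/3)
obs 5: x=1 → posterior Dirichlet(7/4, 31/5, 5, 7/3)
obs 6: x=3 → posterior Dirichlet(7/4, 31/5, 5, 10/3)
obs 7: x=3 → posterior Dirichlet(7/4, 31/5, 5, 13/3)
obs 8: x=3 → posterior Dirichlet(7/4, 31/5, 5, 16/3)
obs 9: x=3 → posterior Dirichlet(7/4, 31/5, 5, 19/3)
obs 10: x=0 → posterior Dirichlet(11/4, 31/5, 5, 19/3)
obs 11: x=1 → posterior Dirichlet(11/4, 36/5, 5, 19/3)
obs 12: x=1 → posterior Dirichlet(11/4, 41/5, 5, 19/3)
obs 13: x=1 → posterior Dirichlet(11/4, 46/5, 5, 19/3)
obs 14: x=2 → posterior Dirichlet(11/4, 46/5, 6, 19/3)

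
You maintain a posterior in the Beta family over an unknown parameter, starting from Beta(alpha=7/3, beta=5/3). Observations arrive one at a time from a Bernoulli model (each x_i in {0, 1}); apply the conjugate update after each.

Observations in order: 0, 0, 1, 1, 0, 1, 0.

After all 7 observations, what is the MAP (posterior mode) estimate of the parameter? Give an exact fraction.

13/27

obs 1: x=0 → posterior Beta(7/3, 8/3)
obs 2: x=0 → posterior Beta(7/3, 11/3)
obs 3: x=1 → posterior Beta(10/3, 11/3)
obs 4: x=1 → posterior Beta(13/3, 11/3)
obs 5: x=0 → posterior Beta(13/3, 14/3)
obs 6: x=1 → posterior Beta(16/3, 14/3)
obs 7: x=0 → posterior Beta(16/3, 17/3)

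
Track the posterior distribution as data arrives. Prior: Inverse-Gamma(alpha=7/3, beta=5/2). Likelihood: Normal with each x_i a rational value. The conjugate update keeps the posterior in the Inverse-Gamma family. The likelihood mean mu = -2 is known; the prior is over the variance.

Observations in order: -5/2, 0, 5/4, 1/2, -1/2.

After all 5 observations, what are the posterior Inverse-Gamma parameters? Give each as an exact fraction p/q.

alpha=29/6, beta=453/32

obs 1: x=-5/2 → posterior Inverse-Gamma(17/6, 21/8)
obs 2: x=0 → posterior Inverse-Gamma(10/3, 37/8)
obs 3: x=5/4 → posterior Inverse-Gamma(23/6, 317/32)
obs 4: x=1/2 → posterior Inverse-Gamma(13/3, 417/32)
obs 5: x=-1/2 → posterior Inverse-Gamma(29/6, 453/32)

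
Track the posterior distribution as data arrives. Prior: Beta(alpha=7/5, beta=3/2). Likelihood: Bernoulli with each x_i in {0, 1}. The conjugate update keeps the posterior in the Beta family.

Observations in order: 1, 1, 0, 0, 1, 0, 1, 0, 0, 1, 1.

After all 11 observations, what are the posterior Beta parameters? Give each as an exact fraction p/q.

obs 1: x=1 → posterior Beta(12/5, 3/2)
obs 2: x=1 → posterior Beta(17/5, 3/2)
obs 3: x=0 → posterior Beta(17/5, 5/2)
obs 4: x=0 → posterior Beta(17/5, 7/2)
obs 5: x=1 → posterior Beta(22/5, 7/2)
obs 6: x=0 → posterior Beta(22/5, 9/2)
obs 7: x=1 → posterior Beta(27/5, 9/2)
obs 8: x=0 → posterior Beta(27/5, 11/2)
obs 9: x=0 → posterior Beta(27/5, 13/2)
obs 10: x=1 → posterior Beta(32/5, 13/2)
obs 11: x=1 → posterior Beta(37/5, 13/2)

alpha=37/5, beta=13/2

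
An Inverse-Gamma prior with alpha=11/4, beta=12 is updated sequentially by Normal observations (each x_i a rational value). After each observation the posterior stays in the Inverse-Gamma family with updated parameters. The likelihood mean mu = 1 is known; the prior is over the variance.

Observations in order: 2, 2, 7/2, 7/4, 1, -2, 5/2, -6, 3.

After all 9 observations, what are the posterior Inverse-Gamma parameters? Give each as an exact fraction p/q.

obs 1: x=2 → posterior Inverse-Gamma(13/4, 25/2)
obs 2: x=2 → posterior Inverse-Gamma(15/4, 13)
obs 3: x=7/2 → posterior Inverse-Gamma(17/4, 129/8)
obs 4: x=7/4 → posterior Inverse-Gamma(19/4, 525/32)
obs 5: x=1 → posterior Inverse-Gamma(21/4, 525/32)
obs 6: x=-2 → posterior Inverse-Gamma(23/4, 669/32)
obs 7: x=5/2 → posterior Inverse-Gamma(25/4, 705/32)
obs 8: x=-6 → posterior Inverse-Gamma(27/4, 1489/32)
obs 9: x=3 → posterior Inverse-Gamma(29/4, 1553/32)

alpha=29/4, beta=1553/32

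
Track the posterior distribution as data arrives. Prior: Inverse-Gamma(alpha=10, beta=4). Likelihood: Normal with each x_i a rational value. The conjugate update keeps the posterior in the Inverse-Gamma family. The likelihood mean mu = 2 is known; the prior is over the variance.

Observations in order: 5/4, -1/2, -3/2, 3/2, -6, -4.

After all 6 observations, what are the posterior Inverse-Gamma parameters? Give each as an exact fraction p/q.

alpha=13, beta=2037/32

obs 1: x=5/4 → posterior Inverse-Gamma(21/2, 137/32)
obs 2: x=-1/2 → posterior Inverse-Gamma(11, 237/32)
obs 3: x=-3/2 → posterior Inverse-Gamma(23/2, 433/32)
obs 4: x=3/2 → posterior Inverse-Gamma(12, 437/32)
obs 5: x=-6 → posterior Inverse-Gamma(25/2, 1461/32)
obs 6: x=-4 → posterior Inverse-Gamma(13, 2037/32)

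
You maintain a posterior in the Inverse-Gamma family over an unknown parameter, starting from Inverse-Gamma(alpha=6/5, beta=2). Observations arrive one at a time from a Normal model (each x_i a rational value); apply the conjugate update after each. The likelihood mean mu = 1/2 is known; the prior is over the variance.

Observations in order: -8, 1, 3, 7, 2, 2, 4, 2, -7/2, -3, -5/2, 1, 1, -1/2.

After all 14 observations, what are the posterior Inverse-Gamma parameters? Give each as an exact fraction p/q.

alpha=41/5, beta=731/8

obs 1: x=-8 → posterior Inverse-Gamma(17/10, 305/8)
obs 2: x=1 → posterior Inverse-Gamma(11/5, 153/4)
obs 3: x=3 → posterior Inverse-Gamma(27/10, 331/8)
obs 4: x=7 → posterior Inverse-Gamma(16/5, 125/2)
obs 5: x=2 → posterior Inverse-Gamma(37/10, 509/8)
obs 6: x=2 → posterior Inverse-Gamma(21/5, 259/4)
obs 7: x=4 → posterior Inverse-Gamma(47/10, 567/8)
obs 8: x=2 → posterior Inverse-Gamma(26/5, 72)
obs 9: x=-7/2 → posterior Inverse-Gamma(57/10, 80)
obs 10: x=-3 → posterior Inverse-Gamma(31/5, 689/8)
obs 11: x=-5/2 → posterior Inverse-Gamma(67/10, 725/8)
obs 12: x=1 → posterior Inverse-Gamma(36/5, 363/4)
obs 13: x=1 → posterior Inverse-Gamma(77/10, 727/8)
obs 14: x=-1/2 → posterior Inverse-Gamma(41/5, 731/8)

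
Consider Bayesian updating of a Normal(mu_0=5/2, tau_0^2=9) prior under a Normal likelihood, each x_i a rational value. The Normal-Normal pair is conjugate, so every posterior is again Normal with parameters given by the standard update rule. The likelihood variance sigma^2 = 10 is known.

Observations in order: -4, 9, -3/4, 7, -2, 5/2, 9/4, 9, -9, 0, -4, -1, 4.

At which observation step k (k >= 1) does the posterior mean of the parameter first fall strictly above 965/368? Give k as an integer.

k = 4

obs 1: x=-4 → posterior Normal(-11/19, 90/19)
obs 2: x=9 → posterior Normal(5/2, 45/14)
obs 3: x=-3/4 → posterior Normal(253/148, 90/37)
obs 4: x=7 → posterior Normal(505/184, 45/23)
obs 5: x=-2 → posterior Normal(433/220, 18/11)
obs 6: x=5/2 → posterior Normal(523/256, 45/32)
obs 7: x=9/4 → posterior Normal(151/73, 90/73)
obs 8: x=9 → posterior Normal(116/41, 45/41)
obs 9: x=-9 → posterior Normal(151/91, 90/91)
obs 10: x=0 → posterior Normal(151/100, 9/10)
obs 11: x=-4 → posterior Normal(115/109, 90/109)
obs 12: x=-1 → posterior Normal(53/59, 45/59)
obs 13: x=4 → posterior Normal(142/127, 90/127)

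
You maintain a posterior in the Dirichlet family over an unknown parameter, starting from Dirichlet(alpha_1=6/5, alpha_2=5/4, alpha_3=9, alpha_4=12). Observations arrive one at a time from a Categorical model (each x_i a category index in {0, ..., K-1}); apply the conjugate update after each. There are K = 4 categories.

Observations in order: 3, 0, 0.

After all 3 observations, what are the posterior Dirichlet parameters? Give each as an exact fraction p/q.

alpha_1=16/5, alpha_2=5/4, alpha_3=9, alpha_4=13

obs 1: x=3 → posterior Dirichlet(6/5, 5/4, 9, 13)
obs 2: x=0 → posterior Dirichlet(11/5, 5/4, 9, 13)
obs 3: x=0 → posterior Dirichlet(16/5, 5/4, 9, 13)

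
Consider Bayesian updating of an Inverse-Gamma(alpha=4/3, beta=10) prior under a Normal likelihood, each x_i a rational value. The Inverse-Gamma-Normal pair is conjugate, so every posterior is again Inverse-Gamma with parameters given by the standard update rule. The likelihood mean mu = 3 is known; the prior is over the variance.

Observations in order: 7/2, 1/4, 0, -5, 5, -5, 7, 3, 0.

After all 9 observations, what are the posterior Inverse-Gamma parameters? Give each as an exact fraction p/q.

obs 1: x=7/2 → posterior Inverse-Gamma(11/6, 81/8)
obs 2: x=1/4 → posterior Inverse-Gamma(7/3, 445/32)
obs 3: x=0 → posterior Inverse-Gamma(17/6, 589/32)
obs 4: x=-5 → posterior Inverse-Gamma(10/3, 1613/32)
obs 5: x=5 → posterior Inverse-Gamma(23/6, 1677/32)
obs 6: x=-5 → posterior Inverse-Gamma(13/3, 2701/32)
obs 7: x=7 → posterior Inverse-Gamma(29/6, 2957/32)
obs 8: x=3 → posterior Inverse-Gamma(16/3, 2957/32)
obs 9: x=0 → posterior Inverse-Gamma(35/6, 3101/32)

alpha=35/6, beta=3101/32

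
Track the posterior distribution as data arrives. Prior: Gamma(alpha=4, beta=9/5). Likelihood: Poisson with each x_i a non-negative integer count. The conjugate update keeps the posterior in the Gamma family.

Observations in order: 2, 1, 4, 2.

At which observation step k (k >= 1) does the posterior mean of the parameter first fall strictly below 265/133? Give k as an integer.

k = 2

obs 1: x=2 → posterior Gamma(6, 14/5)
obs 2: x=1 → posterior Gamma(7, 19/5)
obs 3: x=4 → posterior Gamma(11, 24/5)
obs 4: x=2 → posterior Gamma(13, 29/5)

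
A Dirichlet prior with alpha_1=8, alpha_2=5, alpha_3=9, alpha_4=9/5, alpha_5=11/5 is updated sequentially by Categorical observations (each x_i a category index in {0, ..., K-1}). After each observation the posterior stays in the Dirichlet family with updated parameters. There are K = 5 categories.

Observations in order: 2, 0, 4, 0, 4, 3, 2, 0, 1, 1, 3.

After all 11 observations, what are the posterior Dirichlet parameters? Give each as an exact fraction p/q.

obs 1: x=2 → posterior Dirichlet(8, 5, 10, 9/5, 11/5)
obs 2: x=0 → posterior Dirichlet(9, 5, 10, 9/5, 11/5)
obs 3: x=4 → posterior Dirichlet(9, 5, 10, 9/5, 16/5)
obs 4: x=0 → posterior Dirichlet(10, 5, 10, 9/5, 16/5)
obs 5: x=4 → posterior Dirichlet(10, 5, 10, 9/5, 21/5)
obs 6: x=3 → posterior Dirichlet(10, 5, 10, 14/5, 21/5)
obs 7: x=2 → posterior Dirichlet(10, 5, 11, 14/5, 21/5)
obs 8: x=0 → posterior Dirichlet(11, 5, 11, 14/5, 21/5)
obs 9: x=1 → posterior Dirichlet(11, 6, 11, 14/5, 21/5)
obs 10: x=1 → posterior Dirichlet(11, 7, 11, 14/5, 21/5)
obs 11: x=3 → posterior Dirichlet(11, 7, 11, 19/5, 21/5)

alpha_1=11, alpha_2=7, alpha_3=11, alpha_4=19/5, alpha_5=21/5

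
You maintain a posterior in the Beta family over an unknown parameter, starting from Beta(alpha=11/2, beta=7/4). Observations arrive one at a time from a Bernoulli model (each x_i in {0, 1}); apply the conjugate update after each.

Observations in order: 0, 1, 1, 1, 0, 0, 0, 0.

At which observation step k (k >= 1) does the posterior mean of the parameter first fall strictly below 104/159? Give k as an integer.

k = 6

obs 1: x=0 → posterior Beta(11/2, 11/4)
obs 2: x=1 → posterior Beta(13/2, 11/4)
obs 3: x=1 → posterior Beta(15/2, 11/4)
obs 4: x=1 → posterior Beta(17/2, 11/4)
obs 5: x=0 → posterior Beta(17/2, 15/4)
obs 6: x=0 → posterior Beta(17/2, 19/4)
obs 7: x=0 → posterior Beta(17/2, 23/4)
obs 8: x=0 → posterior Beta(17/2, 27/4)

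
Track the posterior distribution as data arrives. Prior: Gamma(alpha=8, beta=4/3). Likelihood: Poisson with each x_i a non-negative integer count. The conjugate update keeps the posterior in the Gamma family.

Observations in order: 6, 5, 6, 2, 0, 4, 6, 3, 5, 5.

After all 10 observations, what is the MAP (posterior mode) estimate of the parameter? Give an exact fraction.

obs 1: x=6 → posterior Gamma(14, 7/3)
obs 2: x=5 → posterior Gamma(19, 10/3)
obs 3: x=6 → posterior Gamma(25, 13/3)
obs 4: x=2 → posterior Gamma(27, 16/3)
obs 5: x=0 → posterior Gamma(27, 19/3)
obs 6: x=4 → posterior Gamma(31, 22/3)
obs 7: x=6 → posterior Gamma(37, 25/3)
obs 8: x=3 → posterior Gamma(40, 28/3)
obs 9: x=5 → posterior Gamma(45, 31/3)
obs 10: x=5 → posterior Gamma(50, 34/3)

147/34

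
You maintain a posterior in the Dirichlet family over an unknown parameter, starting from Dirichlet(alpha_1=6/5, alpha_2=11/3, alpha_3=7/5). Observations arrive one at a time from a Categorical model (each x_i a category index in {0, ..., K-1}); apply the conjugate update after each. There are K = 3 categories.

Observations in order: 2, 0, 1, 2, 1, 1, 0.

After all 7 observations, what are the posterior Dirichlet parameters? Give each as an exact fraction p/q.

alpha_1=16/5, alpha_2=20/3, alpha_3=17/5

obs 1: x=2 → posterior Dirichlet(6/5, 11/3, 12/5)
obs 2: x=0 → posterior Dirichlet(11/5, 11/3, 12/5)
obs 3: x=1 → posterior Dirichlet(11/5, 14/3, 12/5)
obs 4: x=2 → posterior Dirichlet(11/5, 14/3, 17/5)
obs 5: x=1 → posterior Dirichlet(11/5, 17/3, 17/5)
obs 6: x=1 → posterior Dirichlet(11/5, 20/3, 17/5)
obs 7: x=0 → posterior Dirichlet(16/5, 20/3, 17/5)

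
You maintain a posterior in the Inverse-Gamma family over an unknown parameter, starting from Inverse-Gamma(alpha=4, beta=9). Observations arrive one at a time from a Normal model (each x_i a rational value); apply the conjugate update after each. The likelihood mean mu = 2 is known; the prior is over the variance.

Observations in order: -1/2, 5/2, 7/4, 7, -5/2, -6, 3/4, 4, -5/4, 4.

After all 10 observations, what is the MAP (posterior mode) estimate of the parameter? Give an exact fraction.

2463/320

obs 1: x=-1/2 → posterior Inverse-Gamma(9/2, 97/8)
obs 2: x=5/2 → posterior Inverse-Gamma(5, 49/4)
obs 3: x=7/4 → posterior Inverse-Gamma(11/2, 393/32)
obs 4: x=7 → posterior Inverse-Gamma(6, 793/32)
obs 5: x=-5/2 → posterior Inverse-Gamma(13/2, 1117/32)
obs 6: x=-6 → posterior Inverse-Gamma(7, 2141/32)
obs 7: x=3/4 → posterior Inverse-Gamma(15/2, 1083/16)
obs 8: x=4 → posterior Inverse-Gamma(8, 1115/16)
obs 9: x=-5/4 → posterior Inverse-Gamma(17/2, 2399/32)
obs 10: x=4 → posterior Inverse-Gamma(9, 2463/32)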